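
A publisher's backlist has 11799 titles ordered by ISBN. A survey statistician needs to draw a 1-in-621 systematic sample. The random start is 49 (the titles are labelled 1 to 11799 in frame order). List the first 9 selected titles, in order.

title 1: 49
title 2: 49 + 621 = 670
title 3: 670 + 621 = 1291
title 4: 1291 + 621 = 1912
title 5: 1912 + 621 = 2533
title 6: 2533 + 621 = 3154
title 7: 3154 + 621 = 3775
title 8: 3775 + 621 = 4396
title 9: 4396 + 621 = 5017

49, 670, 1291, 1912, 2533, 3154, 3775, 4396, 5017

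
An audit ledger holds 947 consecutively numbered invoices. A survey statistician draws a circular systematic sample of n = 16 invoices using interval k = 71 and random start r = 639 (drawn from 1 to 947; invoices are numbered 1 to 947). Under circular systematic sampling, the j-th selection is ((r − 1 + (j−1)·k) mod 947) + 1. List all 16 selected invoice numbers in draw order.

Selection 1: 639
Selection 2: 639 + 71 = 710
Selection 3: 710 + 71 = 781
Selection 4: 781 + 71 = 852
Selection 5: 852 + 71 = 923
Selection 6: 923 + 71 = 994 → 994 − 947 = 47
Selection 7: 47 + 71 = 118
Selection 8: 118 + 71 = 189
Selection 9: 189 + 71 = 260
Selection 10: 260 + 71 = 331
Selection 11: 331 + 71 = 402
Selection 12: 402 + 71 = 473
Selection 13: 473 + 71 = 544
Selection 14: 544 + 71 = 615
Selection 15: 615 + 71 = 686
Selection 16: 686 + 71 = 757

639, 710, 781, 852, 923, 47, 118, 189, 260, 331, 402, 473, 544, 615, 686, 757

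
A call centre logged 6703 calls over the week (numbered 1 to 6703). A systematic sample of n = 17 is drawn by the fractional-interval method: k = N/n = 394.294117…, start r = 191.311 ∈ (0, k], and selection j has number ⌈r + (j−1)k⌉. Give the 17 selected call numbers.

j=1: r + 0k = 191.311 → ⌈·⌉ = 192
j=2: r + 1k = 585.605117… → ⌈·⌉ = 586
j=3: r + 2k = 979.899235… → ⌈·⌉ = 980
j=4: r + 3k = 1374.193352… → ⌈·⌉ = 1375
j=5: r + 4k = 1768.487470… → ⌈·⌉ = 1769
j=6: r + 5k = 2162.781588… → ⌈·⌉ = 2163
j=7: r + 6k = 2557.075705… → ⌈·⌉ = 2558
j=8: r + 7k = 2951.369823… → ⌈·⌉ = 2952
j=9: r + 8k = 3345.663941… → ⌈·⌉ = 3346
j=10: r + 9k = 3739.958058… → ⌈·⌉ = 3740
j=11: r + 10k = 4134.252176… → ⌈·⌉ = 4135
j=12: r + 11k = 4528.546294… → ⌈·⌉ = 4529
j=13: r + 12k = 4922.840411… → ⌈·⌉ = 4923
j=14: r + 13k = 5317.134529… → ⌈·⌉ = 5318
j=15: r + 14k = 5711.428647… → ⌈·⌉ = 5712
j=16: r + 15k = 6105.722764… → ⌈·⌉ = 6106
j=17: r + 16k = 6500.016882… → ⌈·⌉ = 6501

192, 586, 980, 1375, 1769, 2163, 2558, 2952, 3346, 3740, 4135, 4529, 4923, 5318, 5712, 6106, 6501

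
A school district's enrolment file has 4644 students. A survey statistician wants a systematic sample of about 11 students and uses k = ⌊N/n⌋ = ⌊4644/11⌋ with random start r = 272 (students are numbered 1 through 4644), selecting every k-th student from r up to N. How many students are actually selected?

k = ⌊4644/11⌋ = 422
Achieved size = ⌊(4644 − 272)/422⌋ + 1 = ⌊4372/422⌋ + 1 = 10 + 1 = 11
(last selection: 272 + 10×422 = 4492 ≤ 4644; next would be 4914 > 4644)

11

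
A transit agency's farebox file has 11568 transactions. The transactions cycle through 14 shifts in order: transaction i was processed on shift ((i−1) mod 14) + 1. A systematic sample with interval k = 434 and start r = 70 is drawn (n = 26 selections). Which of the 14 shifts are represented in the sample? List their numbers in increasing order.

Consecutive selections differ by k = 434, so their shift numbers differ by 434 mod 14 = 0.
gcd(434, 14) = 14, so the sample visits 14/14 = 1 distinct residues mod 14.
Start 70 is shift 14; the shifts hit are 14.

14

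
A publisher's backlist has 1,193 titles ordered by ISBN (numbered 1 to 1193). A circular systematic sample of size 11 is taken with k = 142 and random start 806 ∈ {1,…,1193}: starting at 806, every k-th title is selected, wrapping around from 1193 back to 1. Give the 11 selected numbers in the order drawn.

Selection 1: 806
Selection 2: 806 + 142 = 948
Selection 3: 948 + 142 = 1090
Selection 4: 1090 + 142 = 1232 → 1232 − 1193 = 39
Selection 5: 39 + 142 = 181
Selection 6: 181 + 142 = 323
Selection 7: 323 + 142 = 465
Selection 8: 465 + 142 = 607
Selection 9: 607 + 142 = 749
Selection 10: 749 + 142 = 891
Selection 11: 891 + 142 = 1033

806, 948, 1090, 39, 181, 323, 465, 607, 749, 891, 1033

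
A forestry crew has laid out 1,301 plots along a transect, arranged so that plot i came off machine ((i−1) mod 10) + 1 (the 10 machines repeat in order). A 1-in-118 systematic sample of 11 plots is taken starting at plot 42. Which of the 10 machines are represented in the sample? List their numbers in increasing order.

Consecutive selections differ by k = 118, so their machine numbers differ by 118 mod 10 = 8.
gcd(118, 10) = 2, so the sample visits 10/2 = 5 distinct residues mod 10.
Start 42 is machine 2; the machines hit are 2, 4, 6, 8, 10.

2, 4, 6, 8, 10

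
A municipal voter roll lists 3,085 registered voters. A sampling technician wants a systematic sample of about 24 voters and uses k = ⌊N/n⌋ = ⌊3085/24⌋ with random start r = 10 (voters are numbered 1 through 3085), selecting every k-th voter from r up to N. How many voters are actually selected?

k = ⌊3085/24⌋ = 128
Achieved size = ⌊(3085 − 10)/128⌋ + 1 = ⌊3075/128⌋ + 1 = 24 + 1 = 25
(last selection: 10 + 24×128 = 3082 ≤ 3085; next would be 3210 > 3085)

25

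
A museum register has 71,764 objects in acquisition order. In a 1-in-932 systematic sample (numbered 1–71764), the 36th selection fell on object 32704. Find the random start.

84

k = 932
r = 32704 − (36−1)×932 = 32704 − 32620 = 84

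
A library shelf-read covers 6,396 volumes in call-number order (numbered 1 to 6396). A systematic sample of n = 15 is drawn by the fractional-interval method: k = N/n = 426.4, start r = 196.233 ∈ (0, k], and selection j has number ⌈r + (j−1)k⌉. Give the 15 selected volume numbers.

j=1: r + 0k = 196.233 → ⌈·⌉ = 197
j=2: r + 1k = 622.633 → ⌈·⌉ = 623
j=3: r + 2k = 1049.033 → ⌈·⌉ = 1050
j=4: r + 3k = 1475.433 → ⌈·⌉ = 1476
j=5: r + 4k = 1901.833 → ⌈·⌉ = 1902
j=6: r + 5k = 2328.233 → ⌈·⌉ = 2329
j=7: r + 6k = 2754.633 → ⌈·⌉ = 2755
j=8: r + 7k = 3181.033 → ⌈·⌉ = 3182
j=9: r + 8k = 3607.433 → ⌈·⌉ = 3608
j=10: r + 9k = 4033.833 → ⌈·⌉ = 4034
j=11: r + 10k = 4460.233 → ⌈·⌉ = 4461
j=12: r + 11k = 4886.633 → ⌈·⌉ = 4887
j=13: r + 12k = 5313.033 → ⌈·⌉ = 5314
j=14: r + 13k = 5739.433 → ⌈·⌉ = 5740
j=15: r + 14k = 6165.833 → ⌈·⌉ = 6166

197, 623, 1050, 1476, 1902, 2329, 2755, 3182, 3608, 4034, 4461, 4887, 5314, 5740, 6166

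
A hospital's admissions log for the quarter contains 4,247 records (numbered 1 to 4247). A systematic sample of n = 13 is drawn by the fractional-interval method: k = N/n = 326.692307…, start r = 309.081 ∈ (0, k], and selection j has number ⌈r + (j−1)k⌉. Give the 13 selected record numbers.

j=1: r + 0k = 309.081 → ⌈·⌉ = 310
j=2: r + 1k = 635.773307… → ⌈·⌉ = 636
j=3: r + 2k = 962.465615… → ⌈·⌉ = 963
j=4: r + 3k = 1289.157923… → ⌈·⌉ = 1290
j=5: r + 4k = 1615.850230… → ⌈·⌉ = 1616
j=6: r + 5k = 1942.542538… → ⌈·⌉ = 1943
j=7: r + 6k = 2269.234846… → ⌈·⌉ = 2270
j=8: r + 7k = 2595.927153… → ⌈·⌉ = 2596
j=9: r + 8k = 2922.619461… → ⌈·⌉ = 2923
j=10: r + 9k = 3249.311769… → ⌈·⌉ = 3250
j=11: r + 10k = 3576.004076… → ⌈·⌉ = 3577
j=12: r + 11k = 3902.696384… → ⌈·⌉ = 3903
j=13: r + 12k = 4229.388692… → ⌈·⌉ = 4230

310, 636, 963, 1290, 1616, 1943, 2270, 2596, 2923, 3250, 3577, 3903, 4230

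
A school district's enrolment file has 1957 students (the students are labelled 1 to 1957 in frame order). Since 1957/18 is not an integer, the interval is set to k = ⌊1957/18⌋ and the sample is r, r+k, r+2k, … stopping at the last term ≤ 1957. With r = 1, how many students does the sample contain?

k = ⌊1957/18⌋ = 108
Achieved size = ⌊(1957 − 1)/108⌋ + 1 = ⌊1956/108⌋ + 1 = 18 + 1 = 19
(last selection: 1 + 18×108 = 1945 ≤ 1957; next would be 2053 > 1957)

19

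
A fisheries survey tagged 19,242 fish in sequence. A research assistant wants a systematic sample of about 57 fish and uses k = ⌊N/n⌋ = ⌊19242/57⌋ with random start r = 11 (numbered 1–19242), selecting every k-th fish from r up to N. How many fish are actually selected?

k = ⌊19242/57⌋ = 337
Achieved size = ⌊(19242 − 11)/337⌋ + 1 = ⌊19231/337⌋ + 1 = 57 + 1 = 58
(last selection: 11 + 57×337 = 19220 ≤ 19242; next would be 19557 > 19242)

58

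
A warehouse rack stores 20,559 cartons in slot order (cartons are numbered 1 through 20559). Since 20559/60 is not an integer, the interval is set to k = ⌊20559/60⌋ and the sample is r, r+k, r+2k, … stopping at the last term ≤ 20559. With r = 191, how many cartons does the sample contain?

k = ⌊20559/60⌋ = 342
Achieved size = ⌊(20559 − 191)/342⌋ + 1 = ⌊20368/342⌋ + 1 = 59 + 1 = 60
(last selection: 191 + 59×342 = 20369 ≤ 20559; next would be 20711 > 20559)

60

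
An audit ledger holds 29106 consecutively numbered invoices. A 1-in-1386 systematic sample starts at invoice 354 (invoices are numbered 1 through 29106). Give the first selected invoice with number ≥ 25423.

26688

k = 1386
Steps past start: ⌈(25423 − 354)/1386⌉ = ⌈25069/1386⌉ = 19
Selected invoice: 354 + 19×1386 = 26688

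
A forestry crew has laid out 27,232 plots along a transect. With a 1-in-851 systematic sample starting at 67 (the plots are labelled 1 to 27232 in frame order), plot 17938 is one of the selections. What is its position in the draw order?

22

k = 851
position = (17938 − 67)/851 + 1 = 17871/851 + 1 = 21 + 1 = 22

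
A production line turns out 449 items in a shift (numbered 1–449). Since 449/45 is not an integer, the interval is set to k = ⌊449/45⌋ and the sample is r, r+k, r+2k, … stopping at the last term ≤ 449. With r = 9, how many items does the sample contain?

k = ⌊449/45⌋ = 9
Achieved size = ⌊(449 − 9)/9⌋ + 1 = ⌊440/9⌋ + 1 = 48 + 1 = 49
(last selection: 9 + 48×9 = 441 ≤ 449; next would be 450 > 449)

49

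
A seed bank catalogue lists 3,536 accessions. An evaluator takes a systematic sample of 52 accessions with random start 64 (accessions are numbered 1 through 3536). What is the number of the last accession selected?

3532

k = 3536/52 = 68
52nd selection = r + (52−1)·k = 64 + 51×68 = 64 + 3468 = 3532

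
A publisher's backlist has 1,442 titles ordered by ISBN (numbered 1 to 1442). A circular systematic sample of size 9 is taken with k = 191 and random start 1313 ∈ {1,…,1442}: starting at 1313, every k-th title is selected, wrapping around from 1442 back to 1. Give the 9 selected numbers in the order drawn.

1313, 62, 253, 444, 635, 826, 1017, 1208, 1399

Selection 1: 1313
Selection 2: 1313 + 191 = 1504 → 1504 − 1442 = 62
Selection 3: 62 + 191 = 253
Selection 4: 253 + 191 = 444
Selection 5: 444 + 191 = 635
Selection 6: 635 + 191 = 826
Selection 7: 826 + 191 = 1017
Selection 8: 1017 + 191 = 1208
Selection 9: 1208 + 191 = 1399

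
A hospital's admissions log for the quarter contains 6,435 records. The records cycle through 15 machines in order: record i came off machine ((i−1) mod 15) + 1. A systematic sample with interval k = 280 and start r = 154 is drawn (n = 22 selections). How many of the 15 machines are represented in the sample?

3

Consecutive selections differ by k = 280, so their machine numbers differ by 280 mod 15 = 10.
gcd(280, 15) = 5, so the sample visits 15/5 = 3 distinct residues mod 15.
Start 154 is machine 4; the machines hit are 4, 9, 14.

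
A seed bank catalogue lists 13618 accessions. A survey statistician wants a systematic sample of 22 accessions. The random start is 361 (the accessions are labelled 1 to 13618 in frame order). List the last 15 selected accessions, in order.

k = N/n = 13618/22 = 619
8th selection = 361 + 7×619 = 4694
9th: 4694 + 619 = 5313
10th: 5313 + 619 = 5932
11th: 5932 + 619 = 6551
12th: 6551 + 619 = 7170
13th: 7170 + 619 = 7789
14th: 7789 + 619 = 8408
15th: 8408 + 619 = 9027
16th: 9027 + 619 = 9646
17th: 9646 + 619 = 10265
18th: 10265 + 619 = 10884
19th: 10884 + 619 = 11503
20th: 11503 + 619 = 12122
21st: 12122 + 619 = 12741
22nd: 12741 + 619 = 13360

4694, 5313, 5932, 6551, 7170, 7789, 8408, 9027, 9646, 10265, 10884, 11503, 12122, 12741, 13360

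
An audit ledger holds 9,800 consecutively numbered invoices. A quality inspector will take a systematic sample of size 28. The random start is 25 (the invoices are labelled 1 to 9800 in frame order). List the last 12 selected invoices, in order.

5625, 5975, 6325, 6675, 7025, 7375, 7725, 8075, 8425, 8775, 9125, 9475

k = N/n = 9800/28 = 350
17th selection = 25 + 16×350 = 5625
18th: 5625 + 350 = 5975
19th: 5975 + 350 = 6325
20th: 6325 + 350 = 6675
21st: 6675 + 350 = 7025
22nd: 7025 + 350 = 7375
23rd: 7375 + 350 = 7725
24th: 7725 + 350 = 8075
25th: 8075 + 350 = 8425
26th: 8425 + 350 = 8775
27th: 8775 + 350 = 9125
28th: 9125 + 350 = 9475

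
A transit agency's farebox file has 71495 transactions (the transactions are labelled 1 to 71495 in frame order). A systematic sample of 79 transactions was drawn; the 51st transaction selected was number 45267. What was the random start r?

17

k = 71495/79 = 905
r = 45267 − (51−1)×905 = 45267 − 45250 = 17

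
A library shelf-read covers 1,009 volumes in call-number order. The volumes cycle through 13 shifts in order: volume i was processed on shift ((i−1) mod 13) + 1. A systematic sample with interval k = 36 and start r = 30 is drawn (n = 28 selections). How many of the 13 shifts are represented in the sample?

Consecutive selections differ by k = 36, so their shift numbers differ by 36 mod 13 = 10.
gcd(36, 13) = 1, so the sample visits 13/1 = 13 distinct residues mod 13.
Start 30 is shift 4; the shifts hit are 1, 2, 3, 4, 5, 6, 7, 8, 9, 10, 11, 12, 13.

13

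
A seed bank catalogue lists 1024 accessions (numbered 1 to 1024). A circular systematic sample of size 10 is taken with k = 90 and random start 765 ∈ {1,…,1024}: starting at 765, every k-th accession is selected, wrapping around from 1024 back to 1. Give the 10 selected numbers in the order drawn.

765, 855, 945, 11, 101, 191, 281, 371, 461, 551

Selection 1: 765
Selection 2: 765 + 90 = 855
Selection 3: 855 + 90 = 945
Selection 4: 945 + 90 = 1035 → 1035 − 1024 = 11
Selection 5: 11 + 90 = 101
Selection 6: 101 + 90 = 191
Selection 7: 191 + 90 = 281
Selection 8: 281 + 90 = 371
Selection 9: 371 + 90 = 461
Selection 10: 461 + 90 = 551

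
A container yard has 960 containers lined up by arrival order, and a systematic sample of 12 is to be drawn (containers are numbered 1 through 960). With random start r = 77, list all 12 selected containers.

k = N/n = 960/12 = 80
container 1: 77
container 2: 77 + 80 = 157
container 3: 157 + 80 = 237
container 4: 237 + 80 = 317
container 5: 317 + 80 = 397
container 6: 397 + 80 = 477
container 7: 477 + 80 = 557
container 8: 557 + 80 = 637
container 9: 637 + 80 = 717
container 10: 717 + 80 = 797
container 11: 797 + 80 = 877
container 12: 877 + 80 = 957

77, 157, 237, 317, 397, 477, 557, 637, 717, 797, 877, 957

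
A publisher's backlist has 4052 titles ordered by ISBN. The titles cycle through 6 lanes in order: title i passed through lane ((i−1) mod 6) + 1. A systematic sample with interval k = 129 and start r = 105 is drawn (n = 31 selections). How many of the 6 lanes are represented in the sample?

Consecutive selections differ by k = 129, so their lane numbers differ by 129 mod 6 = 3.
gcd(129, 6) = 3, so the sample visits 6/3 = 2 distinct residues mod 6.
Start 105 is lane 3; the lanes hit are 3, 6.

2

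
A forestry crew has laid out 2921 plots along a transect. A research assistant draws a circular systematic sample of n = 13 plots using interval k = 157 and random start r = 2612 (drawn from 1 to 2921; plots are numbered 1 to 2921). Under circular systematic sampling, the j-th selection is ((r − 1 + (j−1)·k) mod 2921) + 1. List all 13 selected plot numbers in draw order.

Selection 1: 2612
Selection 2: 2612 + 157 = 2769
Selection 3: 2769 + 157 = 2926 → 2926 − 2921 = 5
Selection 4: 5 + 157 = 162
Selection 5: 162 + 157 = 319
Selection 6: 319 + 157 = 476
Selection 7: 476 + 157 = 633
Selection 8: 633 + 157 = 790
Selection 9: 790 + 157 = 947
Selection 10: 947 + 157 = 1104
Selection 11: 1104 + 157 = 1261
Selection 12: 1261 + 157 = 1418
Selection 13: 1418 + 157 = 1575

2612, 2769, 5, 162, 319, 476, 633, 790, 947, 1104, 1261, 1418, 1575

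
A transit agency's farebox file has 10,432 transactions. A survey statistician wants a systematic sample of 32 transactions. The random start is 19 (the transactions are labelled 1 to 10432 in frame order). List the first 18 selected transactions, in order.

k = N/n = 10432/32 = 326
transaction 1: 19
transaction 2: 19 + 326 = 345
transaction 3: 345 + 326 = 671
transaction 4: 671 + 326 = 997
transaction 5: 997 + 326 = 1323
transaction 6: 1323 + 326 = 1649
transaction 7: 1649 + 326 = 1975
transaction 8: 1975 + 326 = 2301
transaction 9: 2301 + 326 = 2627
transaction 10: 2627 + 326 = 2953
transaction 11: 2953 + 326 = 3279
transaction 12: 3279 + 326 = 3605
transaction 13: 3605 + 326 = 3931
transaction 14: 3931 + 326 = 4257
transaction 15: 4257 + 326 = 4583
transaction 16: 4583 + 326 = 4909
transaction 17: 4909 + 326 = 5235
transaction 18: 5235 + 326 = 5561

19, 345, 671, 997, 1323, 1649, 1975, 2301, 2627, 2953, 3279, 3605, 3931, 4257, 4583, 4909, 5235, 5561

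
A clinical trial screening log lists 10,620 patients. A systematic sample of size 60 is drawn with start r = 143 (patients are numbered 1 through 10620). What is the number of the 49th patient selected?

8639

k = 10620/60 = 177
49th selection = r + (49−1)·k = 143 + 48×177 = 143 + 8496 = 8639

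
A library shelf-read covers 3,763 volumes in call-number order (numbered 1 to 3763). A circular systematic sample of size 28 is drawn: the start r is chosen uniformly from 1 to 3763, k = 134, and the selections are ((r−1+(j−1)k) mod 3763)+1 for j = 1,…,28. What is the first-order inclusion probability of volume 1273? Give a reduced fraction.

28/3763

For each position j, as r ranges over 1…3763 the j-th selection hits every volume exactly once, so volume 1273 is selected for exactly 28 of the 3763 starts.
Inclusion probability = 28/3763.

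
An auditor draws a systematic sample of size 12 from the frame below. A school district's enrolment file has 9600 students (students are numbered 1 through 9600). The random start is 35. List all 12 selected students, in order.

k = N/n = 9600/12 = 800
student 1: 35
student 2: 35 + 800 = 835
student 3: 835 + 800 = 1635
student 4: 1635 + 800 = 2435
student 5: 2435 + 800 = 3235
student 6: 3235 + 800 = 4035
student 7: 4035 + 800 = 4835
student 8: 4835 + 800 = 5635
student 9: 5635 + 800 = 6435
student 10: 6435 + 800 = 7235
student 11: 7235 + 800 = 8035
student 12: 8035 + 800 = 8835

35, 835, 1635, 2435, 3235, 4035, 4835, 5635, 6435, 7235, 8035, 8835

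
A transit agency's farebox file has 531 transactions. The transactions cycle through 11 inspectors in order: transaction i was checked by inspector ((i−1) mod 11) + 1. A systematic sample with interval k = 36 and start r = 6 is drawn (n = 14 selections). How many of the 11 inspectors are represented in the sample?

11

Consecutive selections differ by k = 36, so their inspector numbers differ by 36 mod 11 = 3.
gcd(36, 11) = 1, so the sample visits 11/1 = 11 distinct residues mod 11.
Start 6 is inspector 6; the inspectors hit are 1, 2, 3, 4, 5, 6, 7, 8, 9, 10, 11.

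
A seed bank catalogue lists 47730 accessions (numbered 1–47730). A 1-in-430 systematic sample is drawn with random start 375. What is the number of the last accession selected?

k = 430
111th selection = r + (111−1)·k = 375 + 110×430 = 375 + 47300 = 47675

47675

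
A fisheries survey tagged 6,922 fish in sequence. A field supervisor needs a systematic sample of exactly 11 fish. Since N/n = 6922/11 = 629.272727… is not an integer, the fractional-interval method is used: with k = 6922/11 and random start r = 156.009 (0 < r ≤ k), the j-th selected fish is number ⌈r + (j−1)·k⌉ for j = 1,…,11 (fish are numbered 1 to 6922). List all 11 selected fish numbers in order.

157, 786, 1415, 2044, 2674, 3303, 3932, 4561, 5191, 5820, 6449

j=1: r + 0k = 156.009 → ⌈·⌉ = 157
j=2: r + 1k = 785.281727… → ⌈·⌉ = 786
j=3: r + 2k = 1414.554454… → ⌈·⌉ = 1415
j=4: r + 3k = 2043.827181… → ⌈·⌉ = 2044
j=5: r + 4k = 2673.099909… → ⌈·⌉ = 2674
j=6: r + 5k = 3302.372636… → ⌈·⌉ = 3303
j=7: r + 6k = 3931.645363… → ⌈·⌉ = 3932
j=8: r + 7k = 4560.918090… → ⌈·⌉ = 4561
j=9: r + 8k = 5190.190818… → ⌈·⌉ = 5191
j=10: r + 9k = 5819.463545… → ⌈·⌉ = 5820
j=11: r + 10k = 6448.736272… → ⌈·⌉ = 6449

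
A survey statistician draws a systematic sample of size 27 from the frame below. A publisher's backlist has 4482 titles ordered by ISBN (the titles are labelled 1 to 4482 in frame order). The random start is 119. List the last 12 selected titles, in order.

k = N/n = 4482/27 = 166
16th selection = 119 + 15×166 = 2609
17th: 2609 + 166 = 2775
18th: 2775 + 166 = 2941
19th: 2941 + 166 = 3107
20th: 3107 + 166 = 3273
21st: 3273 + 166 = 3439
22nd: 3439 + 166 = 3605
23rd: 3605 + 166 = 3771
24th: 3771 + 166 = 3937
25th: 3937 + 166 = 4103
26th: 4103 + 166 = 4269
27th: 4269 + 166 = 4435

2609, 2775, 2941, 3107, 3273, 3439, 3605, 3771, 3937, 4103, 4269, 4435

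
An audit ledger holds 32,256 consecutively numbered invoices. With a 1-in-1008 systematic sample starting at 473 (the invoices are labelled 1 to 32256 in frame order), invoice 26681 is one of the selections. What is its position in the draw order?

k = 1008
position = (26681 − 473)/1008 + 1 = 26208/1008 + 1 = 26 + 1 = 27

27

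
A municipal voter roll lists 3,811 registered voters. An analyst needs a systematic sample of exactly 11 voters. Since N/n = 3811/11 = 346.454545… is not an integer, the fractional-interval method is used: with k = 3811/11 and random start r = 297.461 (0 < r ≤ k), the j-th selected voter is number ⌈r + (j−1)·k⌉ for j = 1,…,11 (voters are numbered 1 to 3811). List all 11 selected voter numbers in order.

j=1: r + 0k = 297.461 → ⌈·⌉ = 298
j=2: r + 1k = 643.915545… → ⌈·⌉ = 644
j=3: r + 2k = 990.370090… → ⌈·⌉ = 991
j=4: r + 3k = 1336.824636… → ⌈·⌉ = 1337
j=5: r + 4k = 1683.279181… → ⌈·⌉ = 1684
j=6: r + 5k = 2029.733727… → ⌈·⌉ = 2030
j=7: r + 6k = 2376.188272… → ⌈·⌉ = 2377
j=8: r + 7k = 2722.642818… → ⌈·⌉ = 2723
j=9: r + 8k = 3069.097363… → ⌈·⌉ = 3070
j=10: r + 9k = 3415.551909… → ⌈·⌉ = 3416
j=11: r + 10k = 3762.006454… → ⌈·⌉ = 3763

298, 644, 991, 1337, 1684, 2030, 2377, 2723, 3070, 3416, 3763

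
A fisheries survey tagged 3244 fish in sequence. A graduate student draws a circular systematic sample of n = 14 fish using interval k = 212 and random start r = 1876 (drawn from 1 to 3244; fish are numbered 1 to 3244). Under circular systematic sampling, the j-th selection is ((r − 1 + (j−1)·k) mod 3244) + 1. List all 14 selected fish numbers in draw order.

Selection 1: 1876
Selection 2: 1876 + 212 = 2088
Selection 3: 2088 + 212 = 2300
Selection 4: 2300 + 212 = 2512
Selection 5: 2512 + 212 = 2724
Selection 6: 2724 + 212 = 2936
Selection 7: 2936 + 212 = 3148
Selection 8: 3148 + 212 = 3360 → 3360 − 3244 = 116
Selection 9: 116 + 212 = 328
Selection 10: 328 + 212 = 540
Selection 11: 540 + 212 = 752
Selection 12: 752 + 212 = 964
Selection 13: 964 + 212 = 1176
Selection 14: 1176 + 212 = 1388

1876, 2088, 2300, 2512, 2724, 2936, 3148, 116, 328, 540, 752, 964, 1176, 1388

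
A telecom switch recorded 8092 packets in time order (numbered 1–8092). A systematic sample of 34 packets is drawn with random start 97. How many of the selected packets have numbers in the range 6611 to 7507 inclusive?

k = 8092/34 = 238
First selection ≥ 6611: 97 + ⌈(6611−97)/238⌉·238 = 97 + 28×238 = 6761
Last selection ≤ 7507: 97 + ⌊(7507−97)/238⌋·238 = 97 + 31×238 = 7475
Count = 31 − 28 + 1 = 4

4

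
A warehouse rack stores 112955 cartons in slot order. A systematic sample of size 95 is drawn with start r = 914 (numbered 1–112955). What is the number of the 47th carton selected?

k = 112955/95 = 1189
47th selection = r + (47−1)·k = 914 + 46×1189 = 914 + 54694 = 55608

55608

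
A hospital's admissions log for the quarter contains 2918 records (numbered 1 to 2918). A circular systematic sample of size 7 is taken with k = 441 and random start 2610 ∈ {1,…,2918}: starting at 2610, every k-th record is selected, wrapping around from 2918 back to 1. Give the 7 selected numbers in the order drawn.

Selection 1: 2610
Selection 2: 2610 + 441 = 3051 → 3051 − 2918 = 133
Selection 3: 133 + 441 = 574
Selection 4: 574 + 441 = 1015
Selection 5: 1015 + 441 = 1456
Selection 6: 1456 + 441 = 1897
Selection 7: 1897 + 441 = 2338

2610, 133, 574, 1015, 1456, 1897, 2338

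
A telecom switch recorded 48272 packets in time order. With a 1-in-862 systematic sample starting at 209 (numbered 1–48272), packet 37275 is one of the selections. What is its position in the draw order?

44

k = 862
position = (37275 − 209)/862 + 1 = 37066/862 + 1 = 43 + 1 = 44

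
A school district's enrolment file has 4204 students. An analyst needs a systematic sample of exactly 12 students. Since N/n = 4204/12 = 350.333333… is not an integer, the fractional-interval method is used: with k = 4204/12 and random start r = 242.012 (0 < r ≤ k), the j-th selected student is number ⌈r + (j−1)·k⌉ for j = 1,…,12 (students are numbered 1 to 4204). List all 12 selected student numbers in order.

243, 593, 943, 1294, 1644, 1994, 2345, 2695, 3045, 3396, 3746, 4096

j=1: r + 0k = 242.012 → ⌈·⌉ = 243
j=2: r + 1k = 592.345333… → ⌈·⌉ = 593
j=3: r + 2k = 942.678666… → ⌈·⌉ = 943
j=4: r + 3k = 1293.012 → ⌈·⌉ = 1294
j=5: r + 4k = 1643.345333… → ⌈·⌉ = 1644
j=6: r + 5k = 1993.678666… → ⌈·⌉ = 1994
j=7: r + 6k = 2344.012 → ⌈·⌉ = 2345
j=8: r + 7k = 2694.345333… → ⌈·⌉ = 2695
j=9: r + 8k = 3044.678666… → ⌈·⌉ = 3045
j=10: r + 9k = 3395.012 → ⌈·⌉ = 3396
j=11: r + 10k = 3745.345333… → ⌈·⌉ = 3746
j=12: r + 11k = 4095.678666… → ⌈·⌉ = 4096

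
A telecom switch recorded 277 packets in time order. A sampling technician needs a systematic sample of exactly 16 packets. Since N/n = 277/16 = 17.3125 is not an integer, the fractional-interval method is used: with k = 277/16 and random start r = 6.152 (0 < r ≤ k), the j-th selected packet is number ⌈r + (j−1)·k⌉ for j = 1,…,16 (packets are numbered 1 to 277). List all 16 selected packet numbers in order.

7, 24, 41, 59, 76, 93, 111, 128, 145, 162, 180, 197, 214, 232, 249, 266

j=1: r + 0k = 6.152 → ⌈·⌉ = 7
j=2: r + 1k = 23.4645 → ⌈·⌉ = 24
j=3: r + 2k = 40.777 → ⌈·⌉ = 41
j=4: r + 3k = 58.0895 → ⌈·⌉ = 59
j=5: r + 4k = 75.402 → ⌈·⌉ = 76
j=6: r + 5k = 92.7145 → ⌈·⌉ = 93
j=7: r + 6k = 110.027 → ⌈·⌉ = 111
j=8: r + 7k = 127.3395 → ⌈·⌉ = 128
j=9: r + 8k = 144.652 → ⌈·⌉ = 145
j=10: r + 9k = 161.9645 → ⌈·⌉ = 162
j=11: r + 10k = 179.277 → ⌈·⌉ = 180
j=12: r + 11k = 196.5895 → ⌈·⌉ = 197
j=13: r + 12k = 213.902 → ⌈·⌉ = 214
j=14: r + 13k = 231.2145 → ⌈·⌉ = 232
j=15: r + 14k = 248.527 → ⌈·⌉ = 249
j=16: r + 15k = 265.8395 → ⌈·⌉ = 266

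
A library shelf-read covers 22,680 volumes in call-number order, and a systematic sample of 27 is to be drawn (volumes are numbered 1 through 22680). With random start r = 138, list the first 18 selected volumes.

138, 978, 1818, 2658, 3498, 4338, 5178, 6018, 6858, 7698, 8538, 9378, 10218, 11058, 11898, 12738, 13578, 14418

k = N/n = 22680/27 = 840
volume 1: 138
volume 2: 138 + 840 = 978
volume 3: 978 + 840 = 1818
volume 4: 1818 + 840 = 2658
volume 5: 2658 + 840 = 3498
volume 6: 3498 + 840 = 4338
volume 7: 4338 + 840 = 5178
volume 8: 5178 + 840 = 6018
volume 9: 6018 + 840 = 6858
volume 10: 6858 + 840 = 7698
volume 11: 7698 + 840 = 8538
volume 12: 8538 + 840 = 9378
volume 13: 9378 + 840 = 10218
volume 14: 10218 + 840 = 11058
volume 15: 11058 + 840 = 11898
volume 16: 11898 + 840 = 12738
volume 17: 12738 + 840 = 13578
volume 18: 13578 + 840 = 14418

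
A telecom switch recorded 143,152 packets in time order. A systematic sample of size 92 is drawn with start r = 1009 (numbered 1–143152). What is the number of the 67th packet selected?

k = 143152/92 = 1556
67th selection = r + (67−1)·k = 1009 + 66×1556 = 1009 + 102696 = 103705

103705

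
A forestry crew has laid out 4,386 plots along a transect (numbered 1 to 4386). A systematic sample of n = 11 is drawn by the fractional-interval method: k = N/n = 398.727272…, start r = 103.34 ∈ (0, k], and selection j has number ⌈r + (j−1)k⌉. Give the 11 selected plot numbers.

j=1: r + 0k = 103.34 → ⌈·⌉ = 104
j=2: r + 1k = 502.067272… → ⌈·⌉ = 503
j=3: r + 2k = 900.794545… → ⌈·⌉ = 901
j=4: r + 3k = 1299.521818… → ⌈·⌉ = 1300
j=5: r + 4k = 1698.249090… → ⌈·⌉ = 1699
j=6: r + 5k = 2096.976363… → ⌈·⌉ = 2097
j=7: r + 6k = 2495.703636… → ⌈·⌉ = 2496
j=8: r + 7k = 2894.430909… → ⌈·⌉ = 2895
j=9: r + 8k = 3293.158181… → ⌈·⌉ = 3294
j=10: r + 9k = 3691.885454… → ⌈·⌉ = 3692
j=11: r + 10k = 4090.612727… → ⌈·⌉ = 4091

104, 503, 901, 1300, 1699, 2097, 2496, 2895, 3294, 3692, 4091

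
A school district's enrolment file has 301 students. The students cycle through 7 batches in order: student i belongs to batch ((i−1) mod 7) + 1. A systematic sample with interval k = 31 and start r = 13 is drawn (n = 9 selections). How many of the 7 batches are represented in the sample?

Consecutive selections differ by k = 31, so their batch numbers differ by 31 mod 7 = 3.
gcd(31, 7) = 1, so the sample visits 7/1 = 7 distinct residues mod 7.
Start 13 is batch 6; the batches hit are 1, 2, 3, 4, 5, 6, 7.

7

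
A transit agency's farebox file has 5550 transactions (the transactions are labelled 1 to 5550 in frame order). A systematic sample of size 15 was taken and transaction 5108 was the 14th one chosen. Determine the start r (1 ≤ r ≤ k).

298

k = 5550/15 = 370
r = 5108 − (14−1)×370 = 5108 − 4810 = 298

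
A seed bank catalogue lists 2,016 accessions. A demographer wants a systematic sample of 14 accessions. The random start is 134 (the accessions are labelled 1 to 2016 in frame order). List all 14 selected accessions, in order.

k = N/n = 2016/14 = 144
accession 1: 134
accession 2: 134 + 144 = 278
accession 3: 278 + 144 = 422
accession 4: 422 + 144 = 566
accession 5: 566 + 144 = 710
accession 6: 710 + 144 = 854
accession 7: 854 + 144 = 998
accession 8: 998 + 144 = 1142
accession 9: 1142 + 144 = 1286
accession 10: 1286 + 144 = 1430
accession 11: 1430 + 144 = 1574
accession 12: 1574 + 144 = 1718
accession 13: 1718 + 144 = 1862
accession 14: 1862 + 144 = 2006

134, 278, 422, 566, 710, 854, 998, 1142, 1286, 1430, 1574, 1718, 1862, 2006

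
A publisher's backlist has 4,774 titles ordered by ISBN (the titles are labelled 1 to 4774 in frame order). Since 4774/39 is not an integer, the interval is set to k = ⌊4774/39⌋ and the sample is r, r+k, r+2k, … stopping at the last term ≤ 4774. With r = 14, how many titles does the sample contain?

40

k = ⌊4774/39⌋ = 122
Achieved size = ⌊(4774 − 14)/122⌋ + 1 = ⌊4760/122⌋ + 1 = 39 + 1 = 40
(last selection: 14 + 39×122 = 4772 ≤ 4774; next would be 4894 > 4774)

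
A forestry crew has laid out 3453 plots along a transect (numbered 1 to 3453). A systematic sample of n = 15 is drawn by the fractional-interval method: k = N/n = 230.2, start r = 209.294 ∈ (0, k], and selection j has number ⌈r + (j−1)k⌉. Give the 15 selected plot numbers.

210, 440, 670, 900, 1131, 1361, 1591, 1821, 2051, 2282, 2512, 2742, 2972, 3202, 3433

j=1: r + 0k = 209.294 → ⌈·⌉ = 210
j=2: r + 1k = 439.494 → ⌈·⌉ = 440
j=3: r + 2k = 669.694 → ⌈·⌉ = 670
j=4: r + 3k = 899.894 → ⌈·⌉ = 900
j=5: r + 4k = 1130.094 → ⌈·⌉ = 1131
j=6: r + 5k = 1360.294 → ⌈·⌉ = 1361
j=7: r + 6k = 1590.494 → ⌈·⌉ = 1591
j=8: r + 7k = 1820.694 → ⌈·⌉ = 1821
j=9: r + 8k = 2050.894 → ⌈·⌉ = 2051
j=10: r + 9k = 2281.094 → ⌈·⌉ = 2282
j=11: r + 10k = 2511.294 → ⌈·⌉ = 2512
j=12: r + 11k = 2741.494 → ⌈·⌉ = 2742
j=13: r + 12k = 2971.694 → ⌈·⌉ = 2972
j=14: r + 13k = 3201.894 → ⌈·⌉ = 3202
j=15: r + 14k = 3432.094 → ⌈·⌉ = 3433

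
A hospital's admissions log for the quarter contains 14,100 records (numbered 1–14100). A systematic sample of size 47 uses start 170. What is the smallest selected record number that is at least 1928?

1970

k = 14100/47 = 300
Steps past start: ⌈(1928 − 170)/300⌉ = ⌈1758/300⌉ = 6
Selected record: 170 + 6×300 = 1970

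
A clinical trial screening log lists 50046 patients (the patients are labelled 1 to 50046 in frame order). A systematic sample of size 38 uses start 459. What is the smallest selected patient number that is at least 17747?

18897

k = 50046/38 = 1317
Steps past start: ⌈(17747 − 459)/1317⌉ = ⌈17288/1317⌉ = 14
Selected patient: 459 + 14×1317 = 18897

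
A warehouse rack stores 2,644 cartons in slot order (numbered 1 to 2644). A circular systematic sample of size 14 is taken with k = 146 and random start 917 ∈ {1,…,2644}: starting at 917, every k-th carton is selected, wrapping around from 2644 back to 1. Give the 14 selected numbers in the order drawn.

917, 1063, 1209, 1355, 1501, 1647, 1793, 1939, 2085, 2231, 2377, 2523, 25, 171

Selection 1: 917
Selection 2: 917 + 146 = 1063
Selection 3: 1063 + 146 = 1209
Selection 4: 1209 + 146 = 1355
Selection 5: 1355 + 146 = 1501
Selection 6: 1501 + 146 = 1647
Selection 7: 1647 + 146 = 1793
Selection 8: 1793 + 146 = 1939
Selection 9: 1939 + 146 = 2085
Selection 10: 2085 + 146 = 2231
Selection 11: 2231 + 146 = 2377
Selection 12: 2377 + 146 = 2523
Selection 13: 2523 + 146 = 2669 → 2669 − 2644 = 25
Selection 14: 25 + 146 = 171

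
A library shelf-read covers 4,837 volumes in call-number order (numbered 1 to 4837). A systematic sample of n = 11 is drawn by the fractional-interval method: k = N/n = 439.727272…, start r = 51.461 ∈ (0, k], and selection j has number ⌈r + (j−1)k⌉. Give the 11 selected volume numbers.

j=1: r + 0k = 51.461 → ⌈·⌉ = 52
j=2: r + 1k = 491.188272… → ⌈·⌉ = 492
j=3: r + 2k = 930.915545… → ⌈·⌉ = 931
j=4: r + 3k = 1370.642818… → ⌈·⌉ = 1371
j=5: r + 4k = 1810.370090… → ⌈·⌉ = 1811
j=6: r + 5k = 2250.097363… → ⌈·⌉ = 2251
j=7: r + 6k = 2689.824636… → ⌈·⌉ = 2690
j=8: r + 7k = 3129.551909… → ⌈·⌉ = 3130
j=9: r + 8k = 3569.279181… → ⌈·⌉ = 3570
j=10: r + 9k = 4009.006454… → ⌈·⌉ = 4010
j=11: r + 10k = 4448.733727… → ⌈·⌉ = 4449

52, 492, 931, 1371, 1811, 2251, 2690, 3130, 3570, 4010, 4449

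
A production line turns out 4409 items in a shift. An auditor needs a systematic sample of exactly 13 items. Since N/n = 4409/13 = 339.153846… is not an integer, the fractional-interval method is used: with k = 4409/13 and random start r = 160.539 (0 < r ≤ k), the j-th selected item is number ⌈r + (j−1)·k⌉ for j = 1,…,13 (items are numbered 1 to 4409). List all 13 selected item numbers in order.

j=1: r + 0k = 160.539 → ⌈·⌉ = 161
j=2: r + 1k = 499.692846… → ⌈·⌉ = 500
j=3: r + 2k = 838.846692… → ⌈·⌉ = 839
j=4: r + 3k = 1178.000538… → ⌈·⌉ = 1179
j=5: r + 4k = 1517.154384… → ⌈·⌉ = 1518
j=6: r + 5k = 1856.308230… → ⌈·⌉ = 1857
j=7: r + 6k = 2195.462076… → ⌈·⌉ = 2196
j=8: r + 7k = 2534.615923… → ⌈·⌉ = 2535
j=9: r + 8k = 2873.769769… → ⌈·⌉ = 2874
j=10: r + 9k = 3212.923615… → ⌈·⌉ = 3213
j=11: r + 10k = 3552.077461… → ⌈·⌉ = 3553
j=12: r + 11k = 3891.231307… → ⌈·⌉ = 3892
j=13: r + 12k = 4230.385153… → ⌈·⌉ = 4231

161, 500, 839, 1179, 1518, 1857, 2196, 2535, 2874, 3213, 3553, 3892, 4231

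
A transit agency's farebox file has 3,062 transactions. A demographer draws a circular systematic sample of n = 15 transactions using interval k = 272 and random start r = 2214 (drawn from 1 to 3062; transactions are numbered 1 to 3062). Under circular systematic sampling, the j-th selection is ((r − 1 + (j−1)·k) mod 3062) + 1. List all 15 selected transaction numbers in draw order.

2214, 2486, 2758, 3030, 240, 512, 784, 1056, 1328, 1600, 1872, 2144, 2416, 2688, 2960

Selection 1: 2214
Selection 2: 2214 + 272 = 2486
Selection 3: 2486 + 272 = 2758
Selection 4: 2758 + 272 = 3030
Selection 5: 3030 + 272 = 3302 → 3302 − 3062 = 240
Selection 6: 240 + 272 = 512
Selection 7: 512 + 272 = 784
Selection 8: 784 + 272 = 1056
Selection 9: 1056 + 272 = 1328
Selection 10: 1328 + 272 = 1600
Selection 11: 1600 + 272 = 1872
Selection 12: 1872 + 272 = 2144
Selection 13: 2144 + 272 = 2416
Selection 14: 2416 + 272 = 2688
Selection 15: 2688 + 272 = 2960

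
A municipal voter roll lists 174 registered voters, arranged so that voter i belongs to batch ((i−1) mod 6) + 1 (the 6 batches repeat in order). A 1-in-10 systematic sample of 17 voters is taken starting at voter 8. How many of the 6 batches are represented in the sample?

3

Consecutive selections differ by k = 10, so their batch numbers differ by 10 mod 6 = 4.
gcd(10, 6) = 2, so the sample visits 6/2 = 3 distinct residues mod 6.
Start 8 is batch 2; the batches hit are 2, 4, 6.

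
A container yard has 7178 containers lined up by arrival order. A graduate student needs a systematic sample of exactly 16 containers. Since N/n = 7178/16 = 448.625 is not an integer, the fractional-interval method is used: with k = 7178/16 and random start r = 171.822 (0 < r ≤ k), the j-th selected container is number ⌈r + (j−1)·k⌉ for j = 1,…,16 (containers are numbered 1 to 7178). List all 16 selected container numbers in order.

172, 621, 1070, 1518, 1967, 2415, 2864, 3313, 3761, 4210, 4659, 5107, 5556, 6004, 6453, 6902

j=1: r + 0k = 171.822 → ⌈·⌉ = 172
j=2: r + 1k = 620.447 → ⌈·⌉ = 621
j=3: r + 2k = 1069.072 → ⌈·⌉ = 1070
j=4: r + 3k = 1517.697 → ⌈·⌉ = 1518
j=5: r + 4k = 1966.322 → ⌈·⌉ = 1967
j=6: r + 5k = 2414.947 → ⌈·⌉ = 2415
j=7: r + 6k = 2863.572 → ⌈·⌉ = 2864
j=8: r + 7k = 3312.197 → ⌈·⌉ = 3313
j=9: r + 8k = 3760.822 → ⌈·⌉ = 3761
j=10: r + 9k = 4209.447 → ⌈·⌉ = 4210
j=11: r + 10k = 4658.072 → ⌈·⌉ = 4659
j=12: r + 11k = 5106.697 → ⌈·⌉ = 5107
j=13: r + 12k = 5555.322 → ⌈·⌉ = 5556
j=14: r + 13k = 6003.947 → ⌈·⌉ = 6004
j=15: r + 14k = 6452.572 → ⌈·⌉ = 6453
j=16: r + 15k = 6901.197 → ⌈·⌉ = 6902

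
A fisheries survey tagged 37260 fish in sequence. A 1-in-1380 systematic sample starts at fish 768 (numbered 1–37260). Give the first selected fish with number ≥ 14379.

14568

k = 1380
Steps past start: ⌈(14379 − 768)/1380⌉ = ⌈13611/1380⌉ = 10
Selected fish: 768 + 10×1380 = 14568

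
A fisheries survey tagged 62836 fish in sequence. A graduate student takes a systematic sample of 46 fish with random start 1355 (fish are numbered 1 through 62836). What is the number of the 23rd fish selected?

31407

k = 62836/46 = 1366
23rd selection = r + (23−1)·k = 1355 + 22×1366 = 1355 + 30052 = 31407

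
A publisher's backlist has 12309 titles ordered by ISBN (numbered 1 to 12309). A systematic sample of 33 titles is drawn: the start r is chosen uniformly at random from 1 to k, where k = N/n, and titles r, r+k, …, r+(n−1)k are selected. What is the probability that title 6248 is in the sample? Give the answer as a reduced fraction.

k = 12309/33 = 373.
Title 6248 is selected iff r ≡ 6248 (mod 373); exactly one such r in {1,…,373}.
Inclusion probability = 1/373.

1/373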